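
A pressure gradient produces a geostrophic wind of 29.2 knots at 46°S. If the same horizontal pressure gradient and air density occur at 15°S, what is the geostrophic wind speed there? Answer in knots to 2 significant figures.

With the same pressure gradient and density, V_g ∝ 1/f ∝ 1/sin φ.
V₂ = V₁ · sin φ₁ / sin φ₂ = 29.2 × sin 46° / sin 15°
V₂ = 29.2 × 0.7193/0.2588 = 81 knots

81 knots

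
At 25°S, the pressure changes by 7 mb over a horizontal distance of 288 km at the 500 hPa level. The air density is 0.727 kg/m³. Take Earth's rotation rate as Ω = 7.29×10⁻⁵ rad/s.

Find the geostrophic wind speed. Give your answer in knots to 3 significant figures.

105 knots

Coriolis parameter at 25°S:
f = 2Ω sin φ = 2 × 7.29×10⁻⁵ × sin 25° = 6.16×10⁻⁵ s⁻¹
Pressure gradient: |∂P/∂n| = 700 Pa / 288000 m = 2.43×10⁻³ Pa/m
Geostrophic balance (pressure-gradient force = Coriolis force):
V_g = (1/(fρ)) |∂P/∂n| = 2.43×10⁻³ / (6.16×10⁻⁵ × 0.727) = 54.3 m/s
Converting: 54.3 m/s × 1.944 = 105 knots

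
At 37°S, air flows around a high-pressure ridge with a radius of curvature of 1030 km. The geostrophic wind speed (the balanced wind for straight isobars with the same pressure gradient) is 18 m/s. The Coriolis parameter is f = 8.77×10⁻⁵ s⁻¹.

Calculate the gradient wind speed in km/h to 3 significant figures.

89.3 km/h

Around a high, pressure-gradient force acts outward with centrifugal, so Coriolis balances both:
fV = (1/ρ)|∂P/∂n| + V²/R  →  V² − fR·V + fR·V_g = 0
With fR = 8.77×10⁻⁵ × 1030×10³ m = 90.3 m/s:
V = [fR − √((fR)² − 4 fR V_g)]/2 = [90.3 − √(90.3² − 4×90.3×18)]/2 = 24.8 m/s
Supergeostrophic (V > V_g = 18 m/s), as expected around a high.
Converting: 24.8 m/s × 3.6 = 89.3 km/h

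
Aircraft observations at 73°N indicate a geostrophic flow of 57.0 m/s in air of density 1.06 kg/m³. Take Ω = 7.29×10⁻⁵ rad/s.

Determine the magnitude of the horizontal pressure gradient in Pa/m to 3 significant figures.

Coriolis parameter at 73°N:
f = 2Ω sin φ = 2 × 7.29×10⁻⁵ × sin 73° = 1.39×10⁻⁴ s⁻¹
Geostrophic balance rearranged: |∂P/∂n| = f ρ V_g
|∂P/∂n| = 1.39×10⁻⁴ × 1.06 × 57.0 = 8.42×10⁻³ Pa/m

8.42×10⁻³ Pa/m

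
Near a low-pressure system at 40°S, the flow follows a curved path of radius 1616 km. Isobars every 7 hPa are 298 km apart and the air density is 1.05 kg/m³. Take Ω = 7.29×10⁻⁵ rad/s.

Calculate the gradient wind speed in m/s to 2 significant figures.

Coriolis parameter at 40°S:
f = 2Ω sin φ = 2 × 7.29×10⁻⁵ × sin 40° = 9.37×10⁻⁵ s⁻¹
Pressure gradient: |∂P/∂n| = 700 Pa / 298000 m = 2.35×10⁻³ Pa/m
Geostrophic speed: V_g = |∂P/∂n|/(fρ) = 2.35×10⁻³/(9.37×10⁻⁵ × 1.05) = 23.9 m/s
Around a low, centrifugal force acts outward with Coriolis, so pressure-gradient force balances both:
(1/ρ)|∂P/∂n| = fV + V²/R  →  V² + fR·V − fR·V_g = 0
With fR = 9.37×10⁻⁵ × 1616×10³ m = 151 m/s:
V = [−fR + √((fR)² + 4 fR V_g)]/2 = [−151 + √(151² + 4×151×23.9)]/2 = 21 m/s
Subgeostrophic (V < V_g = 23.9 m/s), as expected around a low.

21 m/s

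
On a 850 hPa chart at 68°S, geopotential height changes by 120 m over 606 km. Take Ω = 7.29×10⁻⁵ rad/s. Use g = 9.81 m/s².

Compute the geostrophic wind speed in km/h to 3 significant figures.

Coriolis parameter at 68°S:
f = 2Ω sin φ = 2 × 7.29×10⁻⁵ × sin 68° = 1.35×10⁻⁴ s⁻¹
Height gradient: |∂Z/∂n| = 120 m / 606000 m = 1.98×10⁻⁴
On a pressure surface, geostrophic balance gives V_g = (g/f)|∂Z/∂n|:
V_g = 9.81 × 1.98×10⁻⁴ / 1.35×10⁻⁴ = 14.4 m/s
Converting: 14.4 m/s × 3.6 = 51.7 km/h

51.7 km/h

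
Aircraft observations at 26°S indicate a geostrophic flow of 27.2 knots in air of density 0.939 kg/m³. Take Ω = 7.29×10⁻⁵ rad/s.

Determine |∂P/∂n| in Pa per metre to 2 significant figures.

8.4×10⁻⁴ Pa/m

Coriolis parameter at 26°S:
f = 2Ω sin φ = 2 × 7.29×10⁻⁵ × sin 26° = 6.39×10⁻⁵ s⁻¹
Wind speed in SI: 27.2 knots = 14.0 m/s
Geostrophic balance rearranged: |∂P/∂n| = f ρ V_g
|∂P/∂n| = 6.39×10⁻⁵ × 0.939 × 14.0 = 8.40×10⁻⁴ Pa/m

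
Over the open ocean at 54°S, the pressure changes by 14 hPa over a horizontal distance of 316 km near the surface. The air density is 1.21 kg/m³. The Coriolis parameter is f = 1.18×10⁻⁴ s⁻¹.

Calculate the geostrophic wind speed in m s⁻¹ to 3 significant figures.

Pressure gradient: |∂P/∂n| = 1400 Pa / 316000 m = 4.43×10⁻³ Pa/m
Geostrophic balance (pressure-gradient force = Coriolis force):
V_g = (1/(fρ)) |∂P/∂n| = 4.43×10⁻³ / (1.18×10⁻⁴ × 1.21) = 31.0 m/s

31.0 m s⁻¹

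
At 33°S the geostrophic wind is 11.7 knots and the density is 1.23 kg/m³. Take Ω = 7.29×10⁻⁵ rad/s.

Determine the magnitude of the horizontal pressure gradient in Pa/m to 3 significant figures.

5.88×10⁻⁴ Pa/m

Coriolis parameter at 33°S:
f = 2Ω sin φ = 2 × 7.29×10⁻⁵ × sin 33° = 7.94×10⁻⁵ s⁻¹
Wind speed in SI: 11.7 knots = 6.02 m/s
Geostrophic balance rearranged: |∂P/∂n| = f ρ V_g
|∂P/∂n| = 7.94×10⁻⁵ × 1.23 × 6.02 = 5.88×10⁻⁴ Pa/m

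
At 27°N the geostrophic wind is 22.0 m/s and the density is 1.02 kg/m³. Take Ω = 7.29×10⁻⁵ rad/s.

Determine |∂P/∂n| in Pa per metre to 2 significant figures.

1.5×10⁻³ Pa/m

Coriolis parameter at 27°N:
f = 2Ω sin φ = 2 × 7.29×10⁻⁵ × sin 27° = 6.62×10⁻⁵ s⁻¹
Geostrophic balance rearranged: |∂P/∂n| = f ρ V_g
|∂P/∂n| = 6.62×10⁻⁵ × 1.02 × 22.0 = 1.49×10⁻³ Pa/m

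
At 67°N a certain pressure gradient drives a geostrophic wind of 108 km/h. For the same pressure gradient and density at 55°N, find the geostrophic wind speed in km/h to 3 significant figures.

121 km/h

With the same pressure gradient and density, V_g ∝ 1/f ∝ 1/sin φ.
V₂ = V₁ · sin φ₁ / sin φ₂ = 108 × sin 67° / sin 55°
V₂ = 108 × 0.9205/0.8192 = 121 km/h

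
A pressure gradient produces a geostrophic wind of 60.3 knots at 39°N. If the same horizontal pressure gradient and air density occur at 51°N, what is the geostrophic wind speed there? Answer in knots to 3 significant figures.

48.8 knots

With the same pressure gradient and density, V_g ∝ 1/f ∝ 1/sin φ.
V₂ = V₁ · sin φ₁ / sin φ₂ = 60.3 × sin 39° / sin 51°
V₂ = 60.3 × 0.6293/0.7771 = 48.8 knots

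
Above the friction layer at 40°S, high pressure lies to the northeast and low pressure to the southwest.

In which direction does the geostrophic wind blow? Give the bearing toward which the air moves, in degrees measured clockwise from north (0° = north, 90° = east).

135°

The pressure-gradient force points toward the southwest (bearing 225°).
Geostrophic balance: in the Southern Hemisphere the Coriolis force deflects motion to the left, so the geostrophic wind blows 90° to the left of the pressure-gradient force (low pressure on the right).
Rotating 225° by 90° counterclockwise gives 135° — the wind blows toward the southeast.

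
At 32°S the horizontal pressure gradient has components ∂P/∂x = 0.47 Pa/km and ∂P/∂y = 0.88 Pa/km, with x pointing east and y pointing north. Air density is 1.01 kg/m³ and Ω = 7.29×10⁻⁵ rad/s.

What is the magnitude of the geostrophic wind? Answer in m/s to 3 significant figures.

12.8 m/s

Coriolis parameter at 32°S:
f = 2Ω sin φ = 2 × 7.29×10⁻⁵ × sin 32° = 7.73×10⁻⁵ s⁻¹
In the Southern Hemisphere f is negative: f = −7.73×10⁻⁵ s⁻¹.
Component geostrophic relations (x east, y north):
u_g = −(1/(fρ)) ∂P/∂y,  v_g = (1/(fρ)) ∂P/∂x
u_g = −(0.88×10⁻³)/(−7.73×10⁻⁵ × 1.01) = 11.3 m/s;  v_g = (0.47×10⁻³)/(−7.73×10⁻⁵ × 1.01) = −6.02 m/s
|V_g| = √(u_g² + v_g²) = 12.8 m/s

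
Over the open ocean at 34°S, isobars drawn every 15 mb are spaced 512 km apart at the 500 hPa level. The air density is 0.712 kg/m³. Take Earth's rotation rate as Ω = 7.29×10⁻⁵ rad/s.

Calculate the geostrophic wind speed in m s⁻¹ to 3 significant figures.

Coriolis parameter at 34°S:
f = 2Ω sin φ = 2 × 7.29×10⁻⁵ × sin 34° = 8.15×10⁻⁵ s⁻¹
Pressure gradient: |∂P/∂n| = 1500 Pa / 512000 m = 2.93×10⁻³ Pa/m
Geostrophic balance (pressure-gradient force = Coriolis force):
V_g = (1/(fρ)) |∂P/∂n| = 2.93×10⁻³ / (8.15×10⁻⁵ × 0.712) = 50.5 m/s

50.5 m s⁻¹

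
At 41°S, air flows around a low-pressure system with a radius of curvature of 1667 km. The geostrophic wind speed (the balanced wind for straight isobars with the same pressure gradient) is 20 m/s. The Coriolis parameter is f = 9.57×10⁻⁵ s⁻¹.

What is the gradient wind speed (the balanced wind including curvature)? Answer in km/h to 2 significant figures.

Around a low, centrifugal force acts outward with Coriolis, so pressure-gradient force balances both:
(1/ρ)|∂P/∂n| = fV + V²/R  →  V² + fR·V − fR·V_g = 0
With fR = 9.57×10⁻⁵ × 1667×10³ m = 160 m/s:
V = [−fR + √((fR)² + 4 fR V_g)]/2 = [−160 + √(160² + 4×160×20)]/2 = 18 m/s
Subgeostrophic (V < V_g = 20 m/s), as expected around a low.
Converting: 18 m/s × 3.6 = 65 km/h

65 km/h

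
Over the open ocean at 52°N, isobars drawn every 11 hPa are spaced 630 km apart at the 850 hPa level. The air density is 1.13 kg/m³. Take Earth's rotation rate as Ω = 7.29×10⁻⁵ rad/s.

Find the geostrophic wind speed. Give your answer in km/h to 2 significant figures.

Coriolis parameter at 52°N:
f = 2Ω sin φ = 2 × 7.29×10⁻⁵ × sin 52° = 1.15×10⁻⁴ s⁻¹
Pressure gradient: |∂P/∂n| = 1100 Pa / 630000 m = 1.75×10⁻³ Pa/m
Geostrophic balance (pressure-gradient force = Coriolis force):
V_g = (1/(fρ)) |∂P/∂n| = 1.75×10⁻³ / (1.15×10⁻⁴ × 1.13) = 13.4 m/s
Converting: 13.4 m/s × 3.6 = 48 km/h

48 km/h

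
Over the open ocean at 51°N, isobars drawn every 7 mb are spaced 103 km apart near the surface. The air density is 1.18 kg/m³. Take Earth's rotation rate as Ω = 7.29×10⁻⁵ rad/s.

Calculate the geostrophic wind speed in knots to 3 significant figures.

Coriolis parameter at 51°N:
f = 2Ω sin φ = 2 × 7.29×10⁻⁵ × sin 51° = 1.13×10⁻⁴ s⁻¹
Pressure gradient: |∂P/∂n| = 700 Pa / 103000 m = 6.80×10⁻³ Pa/m
Geostrophic balance (pressure-gradient force = Coriolis force):
V_g = (1/(fρ)) |∂P/∂n| = 6.80×10⁻³ / (1.13×10⁻⁴ × 1.18) = 50.8 m/s
Converting: 50.8 m/s × 1.944 = 98.8 knots

98.8 knots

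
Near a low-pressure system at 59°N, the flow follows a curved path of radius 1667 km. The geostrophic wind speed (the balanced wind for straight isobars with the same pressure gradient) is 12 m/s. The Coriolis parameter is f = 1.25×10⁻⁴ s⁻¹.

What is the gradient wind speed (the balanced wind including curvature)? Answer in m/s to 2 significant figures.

Around a low, centrifugal force acts outward with Coriolis, so pressure-gradient force balances both:
(1/ρ)|∂P/∂n| = fV + V²/R  →  V² + fR·V − fR·V_g = 0
With fR = 1.25×10⁻⁴ × 1667×10³ m = 208 m/s:
V = [−fR + √((fR)² + 4 fR V_g)]/2 = [−208 + √(208² + 4×208×12)]/2 = 11.4 m/s
Subgeostrophic (V < V_g = 12 m/s), as expected around a low.

11 m/s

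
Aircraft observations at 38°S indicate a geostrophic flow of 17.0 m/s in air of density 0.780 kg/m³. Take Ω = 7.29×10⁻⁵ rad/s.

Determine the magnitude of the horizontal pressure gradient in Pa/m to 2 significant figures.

1.2×10⁻³ Pa/m

Coriolis parameter at 38°S:
f = 2Ω sin φ = 2 × 7.29×10⁻⁵ × sin 38° = 8.98×10⁻⁵ s⁻¹
Geostrophic balance rearranged: |∂P/∂n| = f ρ V_g
|∂P/∂n| = 8.98×10⁻⁵ × 0.780 × 17.0 = 1.19×10⁻³ Pa/m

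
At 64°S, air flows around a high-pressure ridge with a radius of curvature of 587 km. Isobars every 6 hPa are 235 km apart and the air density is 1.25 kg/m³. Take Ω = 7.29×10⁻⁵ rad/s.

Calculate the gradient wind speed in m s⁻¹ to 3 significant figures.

21.7 m s⁻¹

Coriolis parameter at 64°S:
f = 2Ω sin φ = 2 × 7.29×10⁻⁵ × sin 64° = 1.31×10⁻⁴ s⁻¹
Pressure gradient: |∂P/∂n| = 600 Pa / 235000 m = 2.55×10⁻³ Pa/m
Geostrophic speed: V_g = |∂P/∂n|/(fρ) = 2.55×10⁻³/(1.31×10⁻⁴ × 1.25) = 15.6 m/s
Around a high, pressure-gradient force acts outward with centrifugal, so Coriolis balances both:
fV = (1/ρ)|∂P/∂n| + V²/R  →  V² − fR·V + fR·V_g = 0
With fR = 1.31×10⁻⁴ × 587×10³ m = 76.9 m/s:
V = [fR − √((fR)² − 4 fR V_g)]/2 = [76.9 − √(76.9² − 4×76.9×15.6)]/2 = 21.7 m/s
Supergeostrophic (V > V_g = 15.6 m/s), as expected around a high.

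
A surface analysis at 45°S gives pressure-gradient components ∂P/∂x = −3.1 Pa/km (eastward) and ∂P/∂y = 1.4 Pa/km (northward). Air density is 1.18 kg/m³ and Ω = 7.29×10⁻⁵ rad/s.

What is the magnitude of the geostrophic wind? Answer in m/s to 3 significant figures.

28.0 m/s

Coriolis parameter at 45°S:
f = 2Ω sin φ = 2 × 7.29×10⁻⁵ × sin 45° = 1.03×10⁻⁴ s⁻¹
In the Southern Hemisphere f is negative: f = −1.03×10⁻⁴ s⁻¹.
Component geostrophic relations (x east, y north):
u_g = −(1/(fρ)) ∂P/∂y,  v_g = (1/(fρ)) ∂P/∂x
u_g = −(1.4×10⁻³)/(−1.03×10⁻⁴ × 1.18) = 11.5 m/s;  v_g = (−3.1×10⁻³)/(−1.03×10⁻⁴ × 1.18) = 25.5 m/s
|V_g| = √(u_g² + v_g²) = 28.0 m/s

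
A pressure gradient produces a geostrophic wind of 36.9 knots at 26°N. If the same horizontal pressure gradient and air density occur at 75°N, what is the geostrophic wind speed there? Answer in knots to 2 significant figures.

17 knots

With the same pressure gradient and density, V_g ∝ 1/f ∝ 1/sin φ.
V₂ = V₁ · sin φ₁ / sin φ₂ = 36.9 × sin 26° / sin 75°
V₂ = 36.9 × 0.4384/0.9659 = 17 knots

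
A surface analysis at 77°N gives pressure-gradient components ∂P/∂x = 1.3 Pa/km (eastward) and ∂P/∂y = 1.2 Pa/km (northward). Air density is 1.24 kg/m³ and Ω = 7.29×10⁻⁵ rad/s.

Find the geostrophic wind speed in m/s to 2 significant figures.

Coriolis parameter at 77°N:
f = 2Ω sin φ = 2 × 7.29×10⁻⁵ × sin 77° = 1.42×10⁻⁴ s⁻¹
Component geostrophic relations (x east, y north):
u_g = −(1/(fρ)) ∂P/∂y,  v_g = (1/(fρ)) ∂P/∂x
u_g = −(1.2×10⁻³)/(1.42×10⁻⁴ × 1.24) = −6.81 m/s;  v_g = (1.3×10⁻³)/(1.42×10⁻⁴ × 1.24) = 7.38 m/s
|V_g| = √(u_g² + v_g²) = 10.0 m/s

10 m/s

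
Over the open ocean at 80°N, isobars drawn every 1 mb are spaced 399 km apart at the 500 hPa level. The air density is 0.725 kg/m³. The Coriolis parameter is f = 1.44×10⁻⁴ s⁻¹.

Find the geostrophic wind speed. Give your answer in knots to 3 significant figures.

Pressure gradient: |∂P/∂n| = 100 Pa / 399000 m = 2.51×10⁻⁴ Pa/m
Geostrophic balance (pressure-gradient force = Coriolis force):
V_g = (1/(fρ)) |∂P/∂n| = 2.51×10⁻⁴ / (1.44×10⁻⁴ × 0.725) = 2.40 m/s
Converting: 2.40 m/s × 1.944 = 4.67 knots

4.67 knots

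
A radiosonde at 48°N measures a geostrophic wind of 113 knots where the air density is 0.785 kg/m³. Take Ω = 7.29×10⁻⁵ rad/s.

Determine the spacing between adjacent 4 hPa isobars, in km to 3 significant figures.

Coriolis parameter at 48°N:
f = 2Ω sin φ = 2 × 7.29×10⁻⁵ × sin 48° = 1.08×10⁻⁴ s⁻¹
Wind speed in SI: 113 knots = 58.1 m/s
Geostrophic balance rearranged: |∂P/∂n| = f ρ V_g
|∂P/∂n| = 1.08×10⁻⁴ × 0.785 × 58.1 = 4.94×10⁻³ Pa/m
Isobar spacing: Δn = ΔP/|∂P/∂n| = 400 Pa / 4.94×10⁻³ Pa/m = 80899 m ≈ 80.9 km

80.9 km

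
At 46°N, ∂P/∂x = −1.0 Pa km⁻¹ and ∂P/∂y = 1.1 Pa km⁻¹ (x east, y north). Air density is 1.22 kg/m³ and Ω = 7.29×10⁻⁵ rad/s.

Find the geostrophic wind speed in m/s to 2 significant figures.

12 m/s

Coriolis parameter at 46°N:
f = 2Ω sin φ = 2 × 7.29×10⁻⁵ × sin 46° = 1.05×10⁻⁴ s⁻¹
Component geostrophic relations (x east, y north):
u_g = −(1/(fρ)) ∂P/∂y,  v_g = (1/(fρ)) ∂P/∂x
u_g = −(1.1×10⁻³)/(1.05×10⁻⁴ × 1.22) = −8.60 m/s;  v_g = (−1.0×10⁻³)/(1.05×10⁻⁴ × 1.22) = −7.82 m/s
|V_g| = √(u_g² + v_g²) = 11.6 m/s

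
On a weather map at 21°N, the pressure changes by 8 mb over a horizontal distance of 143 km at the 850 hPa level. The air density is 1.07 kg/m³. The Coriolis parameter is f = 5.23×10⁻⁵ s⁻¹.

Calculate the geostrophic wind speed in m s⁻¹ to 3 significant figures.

Pressure gradient: |∂P/∂n| = 800 Pa / 143000 m = 5.59×10⁻³ Pa/m
Geostrophic balance (pressure-gradient force = Coriolis force):
V_g = (1/(fρ)) |∂P/∂n| = 5.59×10⁻³ / (5.23×10⁻⁵ × 1.07) = 100.0 m/s

100.0 m s⁻¹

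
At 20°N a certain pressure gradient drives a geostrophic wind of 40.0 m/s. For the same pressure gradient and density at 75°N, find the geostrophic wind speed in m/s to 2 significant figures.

14 m/s

With the same pressure gradient and density, V_g ∝ 1/f ∝ 1/sin φ.
V₂ = V₁ · sin φ₁ / sin φ₂ = 40.0 × sin 20° / sin 75°
V₂ = 40.0 × 0.3420/0.9659 = 14 m/s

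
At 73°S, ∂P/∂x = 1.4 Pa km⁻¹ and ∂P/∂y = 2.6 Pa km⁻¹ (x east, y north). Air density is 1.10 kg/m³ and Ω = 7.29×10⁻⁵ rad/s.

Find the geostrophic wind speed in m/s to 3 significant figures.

19.3 m/s

Coriolis parameter at 73°S:
f = 2Ω sin φ = 2 × 7.29×10⁻⁵ × sin 73° = 1.39×10⁻⁴ s⁻¹
In the Southern Hemisphere f is negative: f = −1.39×10⁻⁴ s⁻¹.
Component geostrophic relations (x east, y north):
u_g = −(1/(fρ)) ∂P/∂y,  v_g = (1/(fρ)) ∂P/∂x
u_g = −(2.6×10⁻³)/(−1.39×10⁻⁴ × 1.10) = 17.0 m/s;  v_g = (1.4×10⁻³)/(−1.39×10⁻⁴ × 1.10) = −9.13 m/s
|V_g| = √(u_g² + v_g²) = 19.3 m/s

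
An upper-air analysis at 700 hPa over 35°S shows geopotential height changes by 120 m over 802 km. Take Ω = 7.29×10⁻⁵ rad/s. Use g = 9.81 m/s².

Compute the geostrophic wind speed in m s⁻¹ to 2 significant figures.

Coriolis parameter at 35°S:
f = 2Ω sin φ = 2 × 7.29×10⁻⁵ × sin 35° = 8.36×10⁻⁵ s⁻¹
Height gradient: |∂Z/∂n| = 120 m / 802000 m = 1.50×10⁻⁴
On a pressure surface, geostrophic balance gives V_g = (g/f)|∂Z/∂n|:
V_g = 9.81 × 1.50×10⁻⁴ / 8.36×10⁻⁵ = 17.6 m/s

18 m s⁻¹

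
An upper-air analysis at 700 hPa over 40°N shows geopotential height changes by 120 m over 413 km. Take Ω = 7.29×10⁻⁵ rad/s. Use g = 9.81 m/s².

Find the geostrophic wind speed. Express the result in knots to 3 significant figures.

59.1 knots

Coriolis parameter at 40°N:
f = 2Ω sin φ = 2 × 7.29×10⁻⁵ × sin 40° = 9.37×10⁻⁵ s⁻¹
Height gradient: |∂Z/∂n| = 120 m / 413000 m = 2.91×10⁻⁴
On a pressure surface, geostrophic balance gives V_g = (g/f)|∂Z/∂n|:
V_g = 9.81 × 2.91×10⁻⁴ / 9.37×10⁻⁵ = 30.4 m/s
Converting: 30.4 m/s × 1.944 = 59.1 knots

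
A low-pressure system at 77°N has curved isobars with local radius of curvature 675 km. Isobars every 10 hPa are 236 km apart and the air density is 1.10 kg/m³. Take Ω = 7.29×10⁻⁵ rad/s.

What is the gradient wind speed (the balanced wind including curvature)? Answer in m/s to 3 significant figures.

22.0 m/s

Coriolis parameter at 77°N:
f = 2Ω sin φ = 2 × 7.29×10⁻⁵ × sin 77° = 1.42×10⁻⁴ s⁻¹
Pressure gradient: |∂P/∂n| = 1000 Pa / 236000 m = 4.24×10⁻³ Pa/m
Geostrophic speed: V_g = |∂P/∂n|/(fρ) = 4.24×10⁻³/(1.42×10⁻⁴ × 1.10) = 27.1 m/s
Around a low, centrifugal force acts outward with Coriolis, so pressure-gradient force balances both:
(1/ρ)|∂P/∂n| = fV + V²/R  →  V² + fR·V − fR·V_g = 0
With fR = 1.42×10⁻⁴ × 675×10³ m = 95.9 m/s:
V = [−fR + √((fR)² + 4 fR V_g)]/2 = [−95.9 + √(95.9² + 4×95.9×27.1)]/2 = 22 m/s
Subgeostrophic (V < V_g = 27.1 m/s), as expected around a low.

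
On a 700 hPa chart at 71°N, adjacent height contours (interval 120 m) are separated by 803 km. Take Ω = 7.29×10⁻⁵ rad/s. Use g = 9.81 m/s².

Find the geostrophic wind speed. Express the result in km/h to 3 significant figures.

38.3 km/h

Coriolis parameter at 71°N:
f = 2Ω sin φ = 2 × 7.29×10⁻⁵ × sin 71° = 1.38×10⁻⁴ s⁻¹
Height gradient: |∂Z/∂n| = 120 m / 803000 m = 1.49×10⁻⁴
On a pressure surface, geostrophic balance gives V_g = (g/f)|∂Z/∂n|:
V_g = 9.81 × 1.49×10⁻⁴ / 1.38×10⁻⁴ = 10.6 m/s
Converting: 10.6 m/s × 3.6 = 38.3 km/h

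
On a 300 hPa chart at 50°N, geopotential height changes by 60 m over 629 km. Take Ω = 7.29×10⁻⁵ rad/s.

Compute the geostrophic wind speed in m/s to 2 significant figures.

8.4 m/s

Coriolis parameter at 50°N:
f = 2Ω sin φ = 2 × 7.29×10⁻⁵ × sin 50° = 1.12×10⁻⁴ s⁻¹
Height gradient: |∂Z/∂n| = 60 m / 629000 m = 9.54×10⁻⁵
On a pressure surface, geostrophic balance gives V_g = (g/f)|∂Z/∂n|:
V_g = 9.81 × 9.54×10⁻⁵ / 1.12×10⁻⁴ = 8.38 m/s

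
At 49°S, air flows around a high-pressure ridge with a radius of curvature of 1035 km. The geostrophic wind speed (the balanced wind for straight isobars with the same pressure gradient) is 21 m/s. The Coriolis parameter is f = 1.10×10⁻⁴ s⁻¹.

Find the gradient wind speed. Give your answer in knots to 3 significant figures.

54.0 knots

Around a high, pressure-gradient force acts outward with centrifugal, so Coriolis balances both:
fV = (1/ρ)|∂P/∂n| + V²/R  →  V² − fR·V + fR·V_g = 0
With fR = 1.10×10⁻⁴ × 1035×10³ m = 114 m/s:
V = [fR − √((fR)² − 4 fR V_g)]/2 = [114 − √(114² − 4×114×21)]/2 = 27.8 m/s
Supergeostrophic (V > V_g = 21 m/s), as expected around a high.
Converting: 27.8 m/s × 1.944 = 54.0 knots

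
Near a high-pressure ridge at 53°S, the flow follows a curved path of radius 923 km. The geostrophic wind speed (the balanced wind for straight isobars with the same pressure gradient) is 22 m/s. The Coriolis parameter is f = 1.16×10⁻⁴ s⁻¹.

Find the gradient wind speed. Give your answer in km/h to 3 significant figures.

Around a high, pressure-gradient force acts outward with centrifugal, so Coriolis balances both:
fV = (1/ρ)|∂P/∂n| + V²/R  →  V² − fR·V + fR·V_g = 0
With fR = 1.16×10⁻⁴ × 923×10³ m = 107 m/s:
V = [fR − √((fR)² − 4 fR V_g)]/2 = [107 − √(107² − 4×107×22)]/2 = 30.9 m/s
Supergeostrophic (V > V_g = 22 m/s), as expected around a high.
Converting: 30.9 m/s × 3.6 = 111 km/h

111 km/h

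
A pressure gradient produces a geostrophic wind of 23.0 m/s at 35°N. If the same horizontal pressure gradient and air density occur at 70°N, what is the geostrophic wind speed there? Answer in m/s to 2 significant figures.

14 m/s

With the same pressure gradient and density, V_g ∝ 1/f ∝ 1/sin φ.
V₂ = V₁ · sin φ₁ / sin φ₂ = 23.0 × sin 35° / sin 70°
V₂ = 23.0 × 0.5736/0.9397 = 14 m/s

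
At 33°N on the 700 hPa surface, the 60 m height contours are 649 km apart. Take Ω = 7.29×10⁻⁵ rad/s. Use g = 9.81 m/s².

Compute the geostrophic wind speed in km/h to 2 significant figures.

Coriolis parameter at 33°N:
f = 2Ω sin φ = 2 × 7.29×10⁻⁵ × sin 33° = 7.94×10⁻⁵ s⁻¹
Height gradient: |∂Z/∂n| = 60 m / 649000 m = 9.24×10⁻⁵
On a pressure surface, geostrophic balance gives V_g = (g/f)|∂Z/∂n|:
V_g = 9.81 × 9.24×10⁻⁵ / 7.94×10⁻⁵ = 11.4 m/s
Converting: 11.4 m/s × 3.6 = 41 km/h

41 km/h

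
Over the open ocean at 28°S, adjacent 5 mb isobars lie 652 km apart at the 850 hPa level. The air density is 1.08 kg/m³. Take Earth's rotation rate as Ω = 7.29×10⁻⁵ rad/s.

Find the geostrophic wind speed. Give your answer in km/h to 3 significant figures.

37.3 km/h

Coriolis parameter at 28°S:
f = 2Ω sin φ = 2 × 7.29×10⁻⁵ × sin 28° = 6.84×10⁻⁵ s⁻¹
Pressure gradient: |∂P/∂n| = 500 Pa / 652000 m = 7.67×10⁻⁴ Pa/m
Geostrophic balance (pressure-gradient force = Coriolis force):
V_g = (1/(fρ)) |∂P/∂n| = 7.67×10⁻⁴ / (6.84×10⁻⁵ × 1.08) = 10.4 m/s
Converting: 10.4 m/s × 3.6 = 37.3 km/h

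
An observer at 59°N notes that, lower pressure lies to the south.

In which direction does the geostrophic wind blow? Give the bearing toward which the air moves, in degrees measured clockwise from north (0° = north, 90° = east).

The pressure-gradient force points toward the south (bearing 180°).
Geostrophic balance: in the Northern Hemisphere the Coriolis force deflects motion to the right, so the geostrophic wind blows 90° to the right of the pressure-gradient force (low pressure on the left).
Rotating 180° by 90° clockwise gives 270° — the wind blows toward the west.

270°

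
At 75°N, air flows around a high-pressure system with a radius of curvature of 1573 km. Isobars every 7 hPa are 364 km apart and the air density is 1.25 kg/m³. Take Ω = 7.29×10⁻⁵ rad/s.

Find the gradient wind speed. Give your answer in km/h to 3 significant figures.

41.5 km/h

Coriolis parameter at 75°N:
f = 2Ω sin φ = 2 × 7.29×10⁻⁵ × sin 75° = 1.41×10⁻⁴ s⁻¹
Pressure gradient: |∂P/∂n| = 700 Pa / 364000 m = 1.92×10⁻³ Pa/m
Geostrophic speed: V_g = |∂P/∂n|/(fρ) = 1.92×10⁻³/(1.41×10⁻⁴ × 1.25) = 10.9 m/s
Around a high, pressure-gradient force acts outward with centrifugal, so Coriolis balances both:
fV = (1/ρ)|∂P/∂n| + V²/R  →  V² − fR·V + fR·V_g = 0
With fR = 1.41×10⁻⁴ × 1573×10³ m = 222 m/s:
V = [fR − √((fR)² − 4 fR V_g)]/2 = [222 − √(222² − 4×222×10.9)]/2 = 11.5 m/s
Supergeostrophic (V > V_g = 10.9 m/s), as expected around a high.
Converting: 11.5 m/s × 3.6 = 41.5 km/h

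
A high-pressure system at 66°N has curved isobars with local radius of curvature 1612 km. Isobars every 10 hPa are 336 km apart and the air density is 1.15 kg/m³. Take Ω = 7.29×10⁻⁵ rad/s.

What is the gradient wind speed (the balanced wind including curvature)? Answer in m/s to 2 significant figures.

22 m/s

Coriolis parameter at 66°N:
f = 2Ω sin φ = 2 × 7.29×10⁻⁵ × sin 66° = 1.33×10⁻⁴ s⁻¹
Pressure gradient: |∂P/∂n| = 1000 Pa / 336000 m = 2.98×10⁻³ Pa/m
Geostrophic speed: V_g = |∂P/∂n|/(fρ) = 2.98×10⁻³/(1.33×10⁻⁴ × 1.15) = 19.4 m/s
Around a high, pressure-gradient force acts outward with centrifugal, so Coriolis balances both:
fV = (1/ρ)|∂P/∂n| + V²/R  →  V² − fR·V + fR·V_g = 0
With fR = 1.33×10⁻⁴ × 1612×10³ m = 215 m/s:
V = [fR − √((fR)² − 4 fR V_g)]/2 = [215 − √(215² − 4×215×19.4)]/2 = 21.6 m/s
Supergeostrophic (V > V_g = 19.4 m/s), as expected around a high.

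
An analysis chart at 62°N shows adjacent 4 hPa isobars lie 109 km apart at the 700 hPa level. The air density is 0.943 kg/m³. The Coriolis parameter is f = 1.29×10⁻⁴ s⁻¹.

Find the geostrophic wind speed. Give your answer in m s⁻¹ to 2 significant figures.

30 m s⁻¹

Pressure gradient: |∂P/∂n| = 400 Pa / 109000 m = 3.67×10⁻³ Pa/m
Geostrophic balance (pressure-gradient force = Coriolis force):
V_g = (1/(fρ)) |∂P/∂n| = 3.67×10⁻³ / (1.29×10⁻⁴ × 0.943) = 30.2 m/s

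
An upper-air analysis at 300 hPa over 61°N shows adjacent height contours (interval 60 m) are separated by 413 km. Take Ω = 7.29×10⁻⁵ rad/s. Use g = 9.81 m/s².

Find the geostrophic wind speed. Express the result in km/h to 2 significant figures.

Coriolis parameter at 61°N:
f = 2Ω sin φ = 2 × 7.29×10⁻⁵ × sin 61° = 1.28×10⁻⁴ s⁻¹
Height gradient: |∂Z/∂n| = 60 m / 413000 m = 1.45×10⁻⁴
On a pressure surface, geostrophic balance gives V_g = (g/f)|∂Z/∂n|:
V_g = 9.81 × 1.45×10⁻⁴ / 1.28×10⁻⁴ = 11.2 m/s
Converting: 11.2 m/s × 3.6 = 40 km/h

40 km/h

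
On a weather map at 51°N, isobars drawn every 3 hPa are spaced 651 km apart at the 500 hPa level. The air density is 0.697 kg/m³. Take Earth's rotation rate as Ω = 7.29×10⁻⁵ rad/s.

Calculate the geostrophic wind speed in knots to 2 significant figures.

11 knots

Coriolis parameter at 51°N:
f = 2Ω sin φ = 2 × 7.29×10⁻⁵ × sin 51° = 1.13×10⁻⁴ s⁻¹
Pressure gradient: |∂P/∂n| = 300 Pa / 651000 m = 4.61×10⁻⁴ Pa/m
Geostrophic balance (pressure-gradient force = Coriolis force):
V_g = (1/(fρ)) |∂P/∂n| = 4.61×10⁻⁴ / (1.13×10⁻⁴ × 0.697) = 5.84 m/s
Converting: 5.84 m/s × 1.944 = 11 knots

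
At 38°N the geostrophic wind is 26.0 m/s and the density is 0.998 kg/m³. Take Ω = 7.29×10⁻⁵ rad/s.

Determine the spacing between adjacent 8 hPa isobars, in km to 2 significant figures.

Coriolis parameter at 38°N:
f = 2Ω sin φ = 2 × 7.29×10⁻⁵ × sin 38° = 8.98×10⁻⁵ s⁻¹
Geostrophic balance rearranged: |∂P/∂n| = f ρ V_g
|∂P/∂n| = 8.98×10⁻⁵ × 0.998 × 26.0 = 2.33×10⁻³ Pa/m
Isobar spacing: Δn = ΔP/|∂P/∂n| = 800 Pa / 2.33×10⁻³ Pa/m = 343468 m ≈ 340 km

340 km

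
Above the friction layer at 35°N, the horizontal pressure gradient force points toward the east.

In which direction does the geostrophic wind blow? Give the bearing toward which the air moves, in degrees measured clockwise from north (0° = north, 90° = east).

The pressure-gradient force points toward the east (bearing 090°).
Geostrophic balance: in the Northern Hemisphere the Coriolis force deflects motion to the right, so the geostrophic wind blows 90° to the right of the pressure-gradient force (low pressure on the left).
Rotating 090° by 90° clockwise gives 180° — the wind blows toward the south.

180°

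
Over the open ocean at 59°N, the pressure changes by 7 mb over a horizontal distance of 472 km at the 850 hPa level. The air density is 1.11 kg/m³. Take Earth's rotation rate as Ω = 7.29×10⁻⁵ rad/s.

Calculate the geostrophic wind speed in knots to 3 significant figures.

20.8 knots

Coriolis parameter at 59°N:
f = 2Ω sin φ = 2 × 7.29×10⁻⁵ × sin 59° = 1.25×10⁻⁴ s⁻¹
Pressure gradient: |∂P/∂n| = 700 Pa / 472000 m = 1.48×10⁻³ Pa/m
Geostrophic balance (pressure-gradient force = Coriolis force):
V_g = (1/(fρ)) |∂P/∂n| = 1.48×10⁻³ / (1.25×10⁻⁴ × 1.11) = 10.7 m/s
Converting: 10.7 m/s × 1.944 = 20.8 knots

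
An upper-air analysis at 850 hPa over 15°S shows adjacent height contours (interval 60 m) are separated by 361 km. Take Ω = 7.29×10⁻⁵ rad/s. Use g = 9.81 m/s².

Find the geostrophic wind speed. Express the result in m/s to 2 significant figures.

Coriolis parameter at 15°S:
f = 2Ω sin φ = 2 × 7.29×10⁻⁵ × sin 15° = 3.77×10⁻⁵ s⁻¹
Height gradient: |∂Z/∂n| = 60 m / 361000 m = 1.66×10⁻⁴
On a pressure surface, geostrophic balance gives V_g = (g/f)|∂Z/∂n|:
V_g = 9.81 × 1.66×10⁻⁴ / 3.77×10⁻⁵ = 43.2 m/s

43 m/s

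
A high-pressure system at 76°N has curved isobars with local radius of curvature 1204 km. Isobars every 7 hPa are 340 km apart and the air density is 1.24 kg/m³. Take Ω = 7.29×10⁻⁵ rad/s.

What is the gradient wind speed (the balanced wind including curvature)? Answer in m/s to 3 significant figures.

12.7 m/s

Coriolis parameter at 76°N:
f = 2Ω sin φ = 2 × 7.29×10⁻⁵ × sin 76° = 1.41×10⁻⁴ s⁻¹
Pressure gradient: |∂P/∂n| = 700 Pa / 340000 m = 2.06×10⁻³ Pa/m
Geostrophic speed: V_g = |∂P/∂n|/(fρ) = 2.06×10⁻³/(1.41×10⁻⁴ × 1.24) = 11.7 m/s
Around a high, pressure-gradient force acts outward with centrifugal, so Coriolis balances both:
fV = (1/ρ)|∂P/∂n| + V²/R  →  V² − fR·V + fR·V_g = 0
With fR = 1.41×10⁻⁴ × 1204×10³ m = 170 m/s:
V = [fR − √((fR)² − 4 fR V_g)]/2 = [170 − √(170² − 4×170×11.7)]/2 = 12.7 m/s
Supergeostrophic (V > V_g = 11.7 m/s), as expected around a high.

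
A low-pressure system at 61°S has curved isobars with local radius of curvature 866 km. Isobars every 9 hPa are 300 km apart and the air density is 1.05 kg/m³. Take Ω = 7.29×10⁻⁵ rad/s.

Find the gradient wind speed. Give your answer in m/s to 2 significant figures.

19 m/s

Coriolis parameter at 61°S:
f = 2Ω sin φ = 2 × 7.29×10⁻⁵ × sin 61° = 1.28×10⁻⁴ s⁻¹
Pressure gradient: |∂P/∂n| = 900 Pa / 300000 m = 3.00×10⁻³ Pa/m
Geostrophic speed: V_g = |∂P/∂n|/(fρ) = 3.00×10⁻³/(1.28×10⁻⁴ × 1.05) = 22.4 m/s
Around a low, centrifugal force acts outward with Coriolis, so pressure-gradient force balances both:
(1/ρ)|∂P/∂n| = fV + V²/R  →  V² + fR·V − fR·V_g = 0
With fR = 1.28×10⁻⁴ × 866×10³ m = 110 m/s:
V = [−fR + √((fR)² + 4 fR V_g)]/2 = [−110 + √(110² + 4×110×22.4)]/2 = 19.1 m/s
Subgeostrophic (V < V_g = 22.4 m/s), as expected around a low.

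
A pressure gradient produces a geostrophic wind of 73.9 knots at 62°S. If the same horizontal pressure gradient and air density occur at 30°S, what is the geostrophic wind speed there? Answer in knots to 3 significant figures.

130 knots

With the same pressure gradient and density, V_g ∝ 1/f ∝ 1/sin φ.
V₂ = V₁ · sin φ₁ / sin φ₂ = 73.9 × sin 62° / sin 30°
V₂ = 73.9 × 0.8829/0.5000 = 130 knots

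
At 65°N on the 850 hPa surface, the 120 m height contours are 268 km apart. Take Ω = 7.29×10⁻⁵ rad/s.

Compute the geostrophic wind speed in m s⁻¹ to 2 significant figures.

33 m s⁻¹

Coriolis parameter at 65°N:
f = 2Ω sin φ = 2 × 7.29×10⁻⁵ × sin 65° = 1.32×10⁻⁴ s⁻¹
Height gradient: |∂Z/∂n| = 120 m / 268000 m = 4.48×10⁻⁴
On a pressure surface, geostrophic balance gives V_g = (g/f)|∂Z/∂n|:
V_g = 9.81 × 4.48×10⁻⁴ / 1.32×10⁻⁴ = 33.2 m/s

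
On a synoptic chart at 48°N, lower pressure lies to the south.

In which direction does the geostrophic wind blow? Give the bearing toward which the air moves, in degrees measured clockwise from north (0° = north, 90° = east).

270°

The pressure-gradient force points toward the south (bearing 180°).
Geostrophic balance: in the Northern Hemisphere the Coriolis force deflects motion to the right, so the geostrophic wind blows 90° to the right of the pressure-gradient force (low pressure on the left).
Rotating 180° by 90° clockwise gives 270° — the wind blows toward the west.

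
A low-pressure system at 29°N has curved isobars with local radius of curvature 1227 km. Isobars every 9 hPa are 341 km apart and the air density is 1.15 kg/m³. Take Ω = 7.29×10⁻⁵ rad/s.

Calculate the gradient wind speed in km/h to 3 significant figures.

Coriolis parameter at 29°N:
f = 2Ω sin φ = 2 × 7.29×10⁻⁵ × sin 29° = 7.07×10⁻⁵ s⁻¹
Pressure gradient: |∂P/∂n| = 900 Pa / 341000 m = 2.64×10⁻³ Pa/m
Geostrophic speed: V_g = |∂P/∂n|/(fρ) = 2.64×10⁻³/(7.07×10⁻⁵ × 1.15) = 32.5 m/s
Around a low, centrifugal force acts outward with Coriolis, so pressure-gradient force balances both:
(1/ρ)|∂P/∂n| = fV + V²/R  →  V² + fR·V − fR·V_g = 0
With fR = 7.07×10⁻⁵ × 1227×10³ m = 86.7 m/s:
V = [−fR + √((fR)² + 4 fR V_g)]/2 = [−86.7 + √(86.7² + 4×86.7×32.5)]/2 = 25.2 m/s
Subgeostrophic (V < V_g = 32.5 m/s), as expected around a low.
Converting: 25.2 m/s × 3.6 = 90.6 km/h

90.6 km/h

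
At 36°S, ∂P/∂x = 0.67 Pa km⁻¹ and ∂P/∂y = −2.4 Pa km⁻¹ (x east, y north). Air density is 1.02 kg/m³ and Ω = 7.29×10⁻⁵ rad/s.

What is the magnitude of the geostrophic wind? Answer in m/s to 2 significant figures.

Coriolis parameter at 36°S:
f = 2Ω sin φ = 2 × 7.29×10⁻⁵ × sin 36° = 8.57×10⁻⁵ s⁻¹
In the Southern Hemisphere f is negative: f = −8.57×10⁻⁵ s⁻¹.
Component geostrophic relations (x east, y north):
u_g = −(1/(fρ)) ∂P/∂y,  v_g = (1/(fρ)) ∂P/∂x
u_g = −(−2.4×10⁻³)/(−8.57×10⁻⁵ × 1.02) = −27.5 m/s;  v_g = (0.67×10⁻³)/(−8.57×10⁻⁵ × 1.02) = −7.66 m/s
|V_g| = √(u_g² + v_g²) = 28.5 m/s

29 m/s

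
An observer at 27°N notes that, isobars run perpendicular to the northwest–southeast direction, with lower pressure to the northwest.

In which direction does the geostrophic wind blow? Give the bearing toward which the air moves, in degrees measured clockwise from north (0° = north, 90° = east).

The pressure-gradient force points toward the northwest (bearing 315°).
Geostrophic balance: in the Northern Hemisphere the Coriolis force deflects motion to the right, so the geostrophic wind blows 90° to the right of the pressure-gradient force (low pressure on the left).
Rotating 315° by 90° clockwise gives 045° — the wind blows toward the northeast.

045°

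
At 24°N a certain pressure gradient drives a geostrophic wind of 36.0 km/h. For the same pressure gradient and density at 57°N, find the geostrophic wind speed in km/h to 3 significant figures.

17.5 km/h

With the same pressure gradient and density, V_g ∝ 1/f ∝ 1/sin φ.
V₂ = V₁ · sin φ₁ / sin φ₂ = 36.0 × sin 24° / sin 57°
V₂ = 36.0 × 0.4067/0.8387 = 17.5 km/h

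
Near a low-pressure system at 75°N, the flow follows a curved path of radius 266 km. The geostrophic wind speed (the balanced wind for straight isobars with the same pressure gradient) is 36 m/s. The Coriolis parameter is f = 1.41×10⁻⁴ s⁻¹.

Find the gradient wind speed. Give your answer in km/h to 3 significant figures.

Around a low, centrifugal force acts outward with Coriolis, so pressure-gradient force balances both:
(1/ρ)|∂P/∂n| = fV + V²/R  →  V² + fR·V − fR·V_g = 0
With fR = 1.41×10⁻⁴ × 266×10³ m = 37.5 m/s:
V = [−fR + √((fR)² + 4 fR V_g)]/2 = [−37.5 + √(37.5² + 4×37.5×36)]/2 = 22.5 m/s
Subgeostrophic (V < V_g = 36 m/s), as expected around a low.
Converting: 22.5 m/s × 3.6 = 81.0 km/h

81.0 km/h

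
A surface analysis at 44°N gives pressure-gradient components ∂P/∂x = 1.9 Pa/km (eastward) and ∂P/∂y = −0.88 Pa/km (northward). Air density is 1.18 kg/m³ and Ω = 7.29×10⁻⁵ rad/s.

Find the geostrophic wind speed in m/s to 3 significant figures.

Coriolis parameter at 44°N:
f = 2Ω sin φ = 2 × 7.29×10⁻⁵ × sin 44° = 1.01×10⁻⁴ s⁻¹
Component geostrophic relations (x east, y north):
u_g = −(1/(fρ)) ∂P/∂y,  v_g = (1/(fρ)) ∂P/∂x
u_g = −(−0.88×10⁻³)/(1.01×10⁻⁴ × 1.18) = 7.36 m/s;  v_g = (1.9×10⁻³)/(1.01×10⁻⁴ × 1.18) = 15.9 m/s
|V_g| = √(u_g² + v_g²) = 17.5 m/s

17.5 m/s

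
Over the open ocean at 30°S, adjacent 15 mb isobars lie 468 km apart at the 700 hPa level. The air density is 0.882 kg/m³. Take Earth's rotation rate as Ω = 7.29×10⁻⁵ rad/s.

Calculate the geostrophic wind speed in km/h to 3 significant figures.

179 km/h

Coriolis parameter at 30°S:
f = 2Ω sin φ = 2 × 7.29×10⁻⁵ × sin 30° = 7.29×10⁻⁵ s⁻¹
Pressure gradient: |∂P/∂n| = 1500 Pa / 468000 m = 3.21×10⁻³ Pa/m
Geostrophic balance (pressure-gradient force = Coriolis force):
V_g = (1/(fρ)) |∂P/∂n| = 3.21×10⁻³ / (7.29×10⁻⁵ × 0.882) = 49.8 m/s
Converting: 49.8 m/s × 3.6 = 179 km/h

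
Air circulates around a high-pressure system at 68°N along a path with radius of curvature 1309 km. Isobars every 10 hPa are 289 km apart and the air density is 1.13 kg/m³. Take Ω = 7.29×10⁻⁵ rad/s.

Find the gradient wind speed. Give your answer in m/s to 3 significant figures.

26.7 m/s

Coriolis parameter at 68°N:
f = 2Ω sin φ = 2 × 7.29×10⁻⁵ × sin 68° = 1.35×10⁻⁴ s⁻¹
Pressure gradient: |∂P/∂n| = 1000 Pa / 289000 m = 3.46×10⁻³ Pa/m
Geostrophic speed: V_g = |∂P/∂n|/(fρ) = 3.46×10⁻³/(1.35×10⁻⁴ × 1.13) = 22.7 m/s
Around a high, pressure-gradient force acts outward with centrifugal, so Coriolis balances both:
fV = (1/ρ)|∂P/∂n| + V²/R  →  V² − fR·V + fR·V_g = 0
With fR = 1.35×10⁻⁴ × 1309×10³ m = 177 m/s:
V = [fR − √((fR)² − 4 fR V_g)]/2 = [177 − √(177² − 4×177×22.7)]/2 = 26.7 m/s
Supergeostrophic (V > V_g = 22.7 m/s), as expected around a high.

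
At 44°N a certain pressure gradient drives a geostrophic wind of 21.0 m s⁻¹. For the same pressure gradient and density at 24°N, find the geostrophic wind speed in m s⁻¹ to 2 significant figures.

36 m s⁻¹

With the same pressure gradient and density, V_g ∝ 1/f ∝ 1/sin φ.
V₂ = V₁ · sin φ₁ / sin φ₂ = 21.0 × sin 44° / sin 24°
V₂ = 21.0 × 0.6947/0.4067 = 36 m s⁻¹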